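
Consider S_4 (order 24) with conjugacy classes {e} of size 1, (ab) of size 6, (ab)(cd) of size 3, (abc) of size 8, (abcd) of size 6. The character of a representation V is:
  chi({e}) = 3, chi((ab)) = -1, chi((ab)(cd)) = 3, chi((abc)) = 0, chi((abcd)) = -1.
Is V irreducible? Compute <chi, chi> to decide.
Not irreducible (reducible): <chi, chi> = 2 > 1.

<chi, chi> = (1/|G|) sum_C |C| * |chi(C)|^2 = (1/24)[1*|3|^2 + 6*|-1|^2 + 3*|3|^2 + 8*|0|^2 + 6*|-1|^2]
  = (1/24)[(9) + (6) + (27) + (0) + (6)] = 48/24 = 2.
A character is irreducible iff <chi, chi> = 1, so this representation is reducible.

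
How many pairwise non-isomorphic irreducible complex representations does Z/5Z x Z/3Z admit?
15

Justification: The number of irreducible complex representations of a finite group equals its number of conjugacy classes. Z/5Z x Z/3Z is abelian of order 15, so every element is its own conjugacy class: 15 classes, so Z/5Z x Z/3Z (order 15) has exactly 15 irreducible complex representations.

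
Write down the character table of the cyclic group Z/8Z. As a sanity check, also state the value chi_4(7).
Character table of Z/8Z (irreps indexed chi_0,...,chi_7 with chi_k(m) = zeta_8^(k*m), zeta_8 = exp(2*pi*i/8)):
  irrep \ class  {0} (size 1)  {1} (size 1)    {2} (size 1)  {3} (size 1)    {4} (size 1)  {5} (size 1)    {6} (size 1)  {7} (size 1)  
  chi_0          1             1               1             1               1             1               1             1             
  chi_1          1             exp(I*pi/4)     I             exp(3*I*pi/4)   -1            exp(-3*I*pi/4)  -I            exp(-I*pi/4)  
  chi_2          1             I               -1            -I              1             I               -1            -I            
  chi_3          1             exp(3*I*pi/4)   -I            exp(I*pi/4)     -1            exp(-I*pi/4)    I             exp(-3*I*pi/4)
  chi_4          1             -1              1             -1              1             -1              1             -1            
  chi_5          1             exp(-3*I*pi/4)  I             exp(-I*pi/4)    -1            exp(I*pi/4)     -I            exp(3*I*pi/4) 
  chi_6          1             -I              -1            I               1             -I              -1            I             
  chi_7          1             exp(-I*pi/4)    -I            exp(-3*I*pi/4)  -1            exp(3*I*pi/4)   I             exp(I*pi/4)   

Spot check: chi_4(7) = zeta_8^(4*7) = zeta_8^28 = -1.

Reasoning: Z/8Z is abelian, so all 8 irreducible complex representations are 1-dimensional. They are given by chi_k(m) = zeta_8^(k*m) for k = 0,...,7. Row orthogonality: sum_m chi_k(m) conj(chi_l(m)) = 8 * [k = l].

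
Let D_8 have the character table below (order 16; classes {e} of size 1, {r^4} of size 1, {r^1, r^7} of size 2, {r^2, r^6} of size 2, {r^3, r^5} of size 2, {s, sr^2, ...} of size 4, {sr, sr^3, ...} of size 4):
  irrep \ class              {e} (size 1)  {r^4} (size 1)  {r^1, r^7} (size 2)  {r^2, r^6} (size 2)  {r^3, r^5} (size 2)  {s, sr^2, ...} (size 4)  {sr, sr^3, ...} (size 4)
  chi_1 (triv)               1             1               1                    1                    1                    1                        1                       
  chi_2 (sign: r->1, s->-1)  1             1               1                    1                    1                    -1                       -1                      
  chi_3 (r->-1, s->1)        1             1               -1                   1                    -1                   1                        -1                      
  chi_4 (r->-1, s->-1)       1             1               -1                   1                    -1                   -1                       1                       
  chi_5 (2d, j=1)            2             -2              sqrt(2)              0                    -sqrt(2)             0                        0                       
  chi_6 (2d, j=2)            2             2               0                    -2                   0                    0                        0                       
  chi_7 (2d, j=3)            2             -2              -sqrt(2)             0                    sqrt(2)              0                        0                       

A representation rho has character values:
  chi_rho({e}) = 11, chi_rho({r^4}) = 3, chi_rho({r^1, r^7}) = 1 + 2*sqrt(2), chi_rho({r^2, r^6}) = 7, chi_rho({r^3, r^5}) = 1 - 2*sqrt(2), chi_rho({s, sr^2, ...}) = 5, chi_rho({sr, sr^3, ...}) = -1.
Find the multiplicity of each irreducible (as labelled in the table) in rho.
Multiplicities: chi_1: 3, chi_2: 1, chi_3: 3, chi_4: 0, chi_5: 2, chi_6: 0, chi_7: 0.

Solution. Use <chi_rho, chi> = (1/|G|) sum_C |C| * chi_rho(C) * conj(chi(C)) with |G| = 16 for each irreducible chi in the table:
  <chi_rho, chi_1> = (1/16)[1*(11)*conj(1) + 1*(3)*conj(1) + 2*(1 + 2*sqrt(2))*conj(1) + 2*(7)*conj(1) + 2*(1 - 2*sqrt(2))*conj(1) + 4*(5)*conj(1) + 4*(-1)*conj(1)]
      = (1/16)[(11) + (3) + (2 + 4*sqrt(2)) + (14) + (2 - 4*sqrt(2)) + (20) + (-4)] = 48/16 = 3
  <chi_rho, chi_2> = (1/16)[1*(11)*conj(1) + 1*(3)*conj(1) + 2*(1 + 2*sqrt(2))*conj(1) + 2*(7)*conj(1) + 2*(1 - 2*sqrt(2))*conj(1) + 4*(5)*conj(-1) + 4*(-1)*conj(-1)]
      = (1/16)[(11) + (3) + (2 + 4*sqrt(2)) + (14) + (2 - 4*sqrt(2)) + (-20) + (4)] = 16/16 = 1
  <chi_rho, chi_3> = (1/16)[1*(11)*conj(1) + 1*(3)*conj(1) + 2*(1 + 2*sqrt(2))*conj(-1) + 2*(7)*conj(1) + 2*(1 - 2*sqrt(2))*conj(-1) + 4*(5)*conj(1) + 4*(-1)*conj(-1)]
      = (1/16)[(11) + (3) + (-4*sqrt(2) - 2) + (14) + (-2 + 4*sqrt(2)) + (20) + (4)] = 48/16 = 3
  <chi_rho, chi_4> = (1/16)[1*(11)*conj(1) + 1*(3)*conj(1) + 2*(1 + 2*sqrt(2))*conj(-1) + 2*(7)*conj(1) + 2*(1 - 2*sqrt(2))*conj(-1) + 4*(5)*conj(-1) + 4*(-1)*conj(1)]
      = (1/16)[(11) + (3) + (-4*sqrt(2) - 2) + (14) + (-2 + 4*sqrt(2)) + (-20) + (-4)] = 0/16 = 0
  <chi_rho, chi_5> = (1/16)[1*(11)*conj(2) + 1*(3)*conj(-2) + 2*(1 + 2*sqrt(2))*conj(sqrt(2)) + 2*(7)*conj(0) + 2*(1 - 2*sqrt(2))*conj(-sqrt(2)) + 4*(5)*conj(0) + 4*(-1)*conj(0)]
      = (1/16)[(22) + (-6) + (2*sqrt(2) + 8) + (0) + (8 - 2*sqrt(2)) + (0) + (0)] = 32/16 = 2
  <chi_rho, chi_6> = (1/16)[1*(11)*conj(2) + 1*(3)*conj(2) + 2*(1 + 2*sqrt(2))*conj(0) + 2*(7)*conj(-2) + 2*(1 - 2*sqrt(2))*conj(0) + 4*(5)*conj(0) + 4*(-1)*conj(0)]
      = (1/16)[(22) + (6) + (0) + (-28) + (0) + (0) + (0)] = 0/16 = 0
  <chi_rho, chi_7> = (1/16)[1*(11)*conj(2) + 1*(3)*conj(-2) + 2*(1 + 2*sqrt(2))*conj(-sqrt(2)) + 2*(7)*conj(0) + 2*(1 - 2*sqrt(2))*conj(sqrt(2)) + 4*(5)*conj(0) + 4*(-1)*conj(0)]
      = (1/16)[(22) + (-6) + (-8 - 2*sqrt(2)) + (0) + (-8 + 2*sqrt(2)) + (0) + (0)] = 0/16 = 0
Dimension check: dim(rho) = sum (mult * dim) = 3*1 + 1*1 + 3*1 + 0*1 + 2*2 + 0*2 + 0*2 = 11 = chi_rho(e) = 11.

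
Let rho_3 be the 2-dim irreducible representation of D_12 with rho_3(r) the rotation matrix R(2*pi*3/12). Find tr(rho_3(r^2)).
chi_{rho_3}(r^2) = 2*cos(2*pi*3*2/12) = -2

Reasoning: rho_3(r^2) is rotation by angle 2*pi*3*2/12, whose trace is 2*cos(2*pi*3*2/12) = -2.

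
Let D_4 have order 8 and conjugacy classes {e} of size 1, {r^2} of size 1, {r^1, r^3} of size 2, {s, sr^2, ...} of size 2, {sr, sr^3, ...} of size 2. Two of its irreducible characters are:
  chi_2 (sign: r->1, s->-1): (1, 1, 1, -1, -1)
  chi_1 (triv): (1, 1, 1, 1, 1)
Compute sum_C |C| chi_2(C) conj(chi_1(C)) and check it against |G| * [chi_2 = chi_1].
Sum = 0; so <chi_2, chi_1> = 0 (distinct irreducibles are orthogonal).

Reasoning: Compute term by term over conjugacy classes (|C| * chi_2(C) * conj(chi_1(C))):
  1*(1)*conj(1) + 1*(1)*conj(1) + 2*(1)*conj(1) + 2*(-1)*conj(1) + 2*(-1)*conj(1)
  = (1) + (1) + (2) + (-2) + (-2)
  = 0.
Dividing by |G| = 8 gives 0/8 = 0, matching the row-orthogonality relation <chi_2, chi_1> = [chi_2 = chi_1].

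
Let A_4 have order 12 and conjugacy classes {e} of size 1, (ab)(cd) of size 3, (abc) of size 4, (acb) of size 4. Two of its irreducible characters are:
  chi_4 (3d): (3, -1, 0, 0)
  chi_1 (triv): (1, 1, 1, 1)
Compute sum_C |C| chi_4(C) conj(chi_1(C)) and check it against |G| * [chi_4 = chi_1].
Sum = 0; so <chi_4, chi_1> = 0 (distinct irreducibles are orthogonal).

Why: Compute term by term over conjugacy classes (|C| * chi_4(C) * conj(chi_1(C))):
  1*(3)*conj(1) + 3*(-1)*conj(1) + 4*(0)*conj(1) + 4*(0)*conj(1)
  = (3) + (-3) + (0) + (0)
  = 0.
(Exp terms are combined using exp(i*s)*conj(exp(i*t)) = exp(i*(s-t)), and sums of them are collapsed using the identity that for every m > 1 the m distinct m-th roots of unity sum to 0, e.g. 1 + exp(2*I*pi/3) + exp(-2*I*pi/3) = 0.)
Dividing by |G| = 12 gives 0/12 = 0, matching the row-orthogonality relation <chi_4, chi_1> = [chi_4 = chi_1].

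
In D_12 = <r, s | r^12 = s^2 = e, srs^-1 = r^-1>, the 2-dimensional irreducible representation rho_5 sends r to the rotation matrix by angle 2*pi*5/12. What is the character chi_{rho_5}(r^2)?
chi_{rho_5}(r^2) = 2*cos(2*pi*5*2/12) = 1

Proof sketch: rho_5(r^2) is rotation by angle 2*pi*5*2/12, whose trace is 2*cos(2*pi*5*2/12) = 1.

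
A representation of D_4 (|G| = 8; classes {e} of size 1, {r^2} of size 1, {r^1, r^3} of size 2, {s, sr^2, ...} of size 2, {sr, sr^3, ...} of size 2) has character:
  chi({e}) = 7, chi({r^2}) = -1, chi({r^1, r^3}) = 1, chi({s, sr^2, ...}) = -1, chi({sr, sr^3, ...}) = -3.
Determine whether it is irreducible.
Not irreducible (reducible): <chi, chi> = 9 > 1.

Argument: <chi, chi> = (1/|G|) sum_C |C| * |chi(C)|^2 = (1/8)[1*|7|^2 + 1*|-1|^2 + 2*|1|^2 + 2*|-1|^2 + 2*|-3|^2]
  = (1/8)[(49) + (1) + (2) + (2) + (18)] = 72/8 = 9.
A character is irreducible iff <chi, chi> = 1, so this representation is reducible.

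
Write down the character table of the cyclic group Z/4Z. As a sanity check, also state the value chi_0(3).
Character table of Z/4Z (irreps indexed chi_0,...,chi_3 with chi_k(m) = zeta_4^(k*m), zeta_4 = exp(2*pi*i/4)):
  irrep \ class  {0} (size 1)  {1} (size 1)  {2} (size 1)  {3} (size 1)
  chi_0          1             1             1             1           
  chi_1          1             I             -1            -I          
  chi_2          1             -1            1             -1          
  chi_3          1             -I            -1            I           

Spot check: chi_0(3) = zeta_4^(0*3) = zeta_4^0 = 1.

Working: Z/4Z is abelian, so all 4 irreducible complex representations are 1-dimensional. They are given by chi_k(m) = zeta_4^(k*m) for k = 0,...,3. Row orthogonality: sum_m chi_k(m) conj(chi_l(m)) = 4 * [k = l].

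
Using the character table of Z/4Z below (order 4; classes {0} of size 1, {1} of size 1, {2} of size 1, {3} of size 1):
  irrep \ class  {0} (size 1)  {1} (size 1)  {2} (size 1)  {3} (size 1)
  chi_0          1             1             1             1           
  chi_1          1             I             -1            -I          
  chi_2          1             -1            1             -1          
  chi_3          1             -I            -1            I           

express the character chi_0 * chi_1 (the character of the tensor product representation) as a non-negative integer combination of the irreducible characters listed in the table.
chi_0 tensor chi_1 = chi_1 (all other irreducibles have multiplicity 0).

Derivation: The character of a tensor product is the pointwise product (chi_0 * chi_1)(C) = chi_0(C) * chi_1(C):
  {0}: (1)*(1), {1}: (1)*(I), {2}: (1)*(-1), {3}: (1)*(-I)
so (chi_0 * chi_1) takes values
  {0} -> 1, {1} -> I, {2} -> -1, {3} -> -I.
Now take the inner product of this character with each irreducible chi from the table, <chi_0*chi_1, chi> = (1/4) sum_C |C| (chi_0*chi_1)(C) conj(chi(C)):
  <chi_0*chi_1, chi_0> = (1/4)[1*(1)*conj(1) + 1*(I)*conj(1) + 1*(-1)*conj(1) + 1*(-I)*conj(1)]
      = (1/4)[(1) + (I) + (-1) + (-I)] = 0/4 = 0
  <chi_0*chi_1, chi_1> = (1/4)[1*(1)*conj(1) + 1*(I)*conj(I) + 1*(-1)*conj(-1) + 1*(-I)*conj(-I)]
      = (1/4)[(1) + (1) + (1) + (1)] = 4/4 = 1
  <chi_0*chi_1, chi_2> = (1/4)[1*(1)*conj(1) + 1*(I)*conj(-1) + 1*(-1)*conj(1) + 1*(-I)*conj(-1)]
      = (1/4)[(1) + (-I) + (-1) + (I)] = 0/4 = 0
  <chi_0*chi_1, chi_3> = (1/4)[1*(1)*conj(1) + 1*(I)*conj(-I) + 1*(-1)*conj(-1) + 1*(-I)*conj(I)]
      = (1/4)[(1) + (-1) + (1) + (-1)] = 0/4 = 0
(Exp terms are combined using exp(i*s)*conj(exp(i*t)) = exp(i*(s-t)), and sums of them are collapsed using the identity that for every m > 1 the m distinct m-th roots of unity sum to 0, e.g. 1 + exp(2*I*pi/3) + exp(-2*I*pi/3) = 0.)
Hence the multiplicities are chi_1: 1. Dimension check: dim(chi_0)*dim(chi_1) = 1*1 = 1 and sum (mult * dim) = 1*1 = 1.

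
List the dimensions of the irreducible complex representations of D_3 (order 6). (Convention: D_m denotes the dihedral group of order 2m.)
Dimensions: 1, 1, 2

Derivation: There are 3 irreducibles (= number of conjugacy classes). Their dimensions d_i satisfy sum d_i^2 = |G| = 6: 1 + 1 + 4 = 6.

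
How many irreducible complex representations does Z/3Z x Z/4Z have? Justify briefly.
12

Explanation: The number of irreducible complex representations of a finite group equals its number of conjugacy classes. Z/3Z x Z/4Z is abelian of order 12, so every element is its own conjugacy class: 12 classes, so Z/3Z x Z/4Z (order 12) has exactly 12 irreducible complex representations.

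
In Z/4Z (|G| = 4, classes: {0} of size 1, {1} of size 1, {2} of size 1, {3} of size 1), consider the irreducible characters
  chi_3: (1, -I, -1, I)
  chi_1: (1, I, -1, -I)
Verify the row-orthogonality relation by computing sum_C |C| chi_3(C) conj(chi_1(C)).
Sum = 0; so <chi_3, chi_1> = 0 (distinct irreducibles are orthogonal).

Why: Compute term by term over conjugacy classes (|C| * chi_3(C) * conj(chi_1(C))):
  1*(1)*conj(1) + 1*(-I)*conj(I) + 1*(-1)*conj(-1) + 1*(I)*conj(-I)
  = (1) + (-1) + (1) + (-1)
  = 0.
(Exp terms are combined using exp(i*s)*conj(exp(i*t)) = exp(i*(s-t)), and sums of them are collapsed using the identity that for every m > 1 the m distinct m-th roots of unity sum to 0, e.g. 1 + exp(2*I*pi/3) + exp(-2*I*pi/3) = 0.)
Dividing by |G| = 4 gives 0/4 = 0, matching the row-orthogonality relation <chi_3, chi_1> = [chi_3 = chi_1].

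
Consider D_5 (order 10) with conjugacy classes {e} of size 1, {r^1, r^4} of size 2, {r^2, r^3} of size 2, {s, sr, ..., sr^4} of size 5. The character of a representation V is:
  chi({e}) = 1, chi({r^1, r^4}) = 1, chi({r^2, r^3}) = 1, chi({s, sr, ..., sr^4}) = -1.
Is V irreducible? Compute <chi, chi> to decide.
Irreducible: <chi, chi> = 1.

Argument: <chi, chi> = (1/|G|) sum_C |C| * |chi(C)|^2 = (1/10)[1*|1|^2 + 2*|1|^2 + 2*|1|^2 + 5*|-1|^2]
  = (1/10)[(1) + (2) + (2) + (5)] = 10/10 = 1.
A character is irreducible iff <chi, chi> = 1, so this representation is irreducible.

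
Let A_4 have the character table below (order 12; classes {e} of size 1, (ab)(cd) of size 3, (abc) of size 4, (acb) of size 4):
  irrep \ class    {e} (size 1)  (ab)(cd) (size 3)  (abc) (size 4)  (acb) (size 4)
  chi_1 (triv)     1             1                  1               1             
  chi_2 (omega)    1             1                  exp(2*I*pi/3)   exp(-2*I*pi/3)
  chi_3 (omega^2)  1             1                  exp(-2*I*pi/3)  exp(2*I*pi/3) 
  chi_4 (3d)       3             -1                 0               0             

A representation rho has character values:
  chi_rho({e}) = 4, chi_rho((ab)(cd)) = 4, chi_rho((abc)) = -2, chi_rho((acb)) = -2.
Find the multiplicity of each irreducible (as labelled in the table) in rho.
Multiplicities: chi_1: 0, chi_2: 2, chi_3: 2, chi_4: 0.

Working: Use <chi_rho, chi> = (1/|G|) sum_C |C| * chi_rho(C) * conj(chi(C)) with |G| = 12 for each irreducible chi in the table:
  <chi_rho, chi_1> = (1/12)[1*(4)*conj(1) + 3*(4)*conj(1) + 4*(-2)*conj(1) + 4*(-2)*conj(1)]
      = (1/12)[(4) + (12) + (-8) + (-8)] = 0/12 = 0
  <chi_rho, chi_2> = (1/12)[1*(4)*conj(1) + 3*(4)*conj(1) + 4*(-2)*conj(exp(2*I*pi/3)) + 4*(-2)*conj(exp(-2*I*pi/3))]
      = (1/12)[(4) + (12) + (8 + 8*exp(2*I*pi/3)) + (8 + 8*exp(-2*I*pi/3))] = 24/12 = 2
  <chi_rho, chi_3> = (1/12)[1*(4)*conj(1) + 3*(4)*conj(1) + 4*(-2)*conj(exp(-2*I*pi/3)) + 4*(-2)*conj(exp(2*I*pi/3))]
      = (1/12)[(4) + (12) + (8 + 8*exp(-2*I*pi/3)) + (8 + 8*exp(2*I*pi/3))] = 24/12 = 2
  <chi_rho, chi_4> = (1/12)[1*(4)*conj(3) + 3*(4)*conj(-1) + 4*(-2)*conj(0) + 4*(-2)*conj(0)]
      = (1/12)[(12) + (-12) + (0) + (0)] = 0/12 = 0
(Exp terms are combined using exp(i*s)*conj(exp(i*t)) = exp(i*(s-t)), and sums of them are collapsed using the identity that for every m > 1 the m distinct m-th roots of unity sum to 0, e.g. 1 + exp(2*I*pi/3) + exp(-2*I*pi/3) = 0.)
Dimension check: dim(rho) = sum (mult * dim) = 0*1 + 2*1 + 2*1 + 0*3 = 4 = chi_rho(e) = 4.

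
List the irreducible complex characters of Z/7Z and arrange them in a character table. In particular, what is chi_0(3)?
Character table of Z/7Z (irreps indexed chi_0,...,chi_6 with chi_k(m) = zeta_7^(k*m), zeta_7 = exp(2*pi*i/7)):
  irrep \ class  {0} (size 1)  {1} (size 1)    {2} (size 1)    {3} (size 1)    {4} (size 1)    {5} (size 1)    {6} (size 1)  
  chi_0          1             1               1               1               1               1               1             
  chi_1          1             exp(2*I*pi/7)   exp(4*I*pi/7)   exp(6*I*pi/7)   exp(-6*I*pi/7)  exp(-4*I*pi/7)  exp(-2*I*pi/7)
  chi_2          1             exp(4*I*pi/7)   exp(-6*I*pi/7)  exp(-2*I*pi/7)  exp(2*I*pi/7)   exp(6*I*pi/7)   exp(-4*I*pi/7)
  chi_3          1             exp(6*I*pi/7)   exp(-2*I*pi/7)  exp(4*I*pi/7)   exp(-4*I*pi/7)  exp(2*I*pi/7)   exp(-6*I*pi/7)
  chi_4          1             exp(-6*I*pi/7)  exp(2*I*pi/7)   exp(-4*I*pi/7)  exp(4*I*pi/7)   exp(-2*I*pi/7)  exp(6*I*pi/7) 
  chi_5          1             exp(-4*I*pi/7)  exp(6*I*pi/7)   exp(2*I*pi/7)   exp(-2*I*pi/7)  exp(-6*I*pi/7)  exp(4*I*pi/7) 
  chi_6          1             exp(-2*I*pi/7)  exp(-4*I*pi/7)  exp(-6*I*pi/7)  exp(6*I*pi/7)   exp(4*I*pi/7)   exp(2*I*pi/7) 

Spot check: chi_0(3) = zeta_7^(0*3) = zeta_7^0 = 1.

Reasoning: Z/7Z is abelian, so all 7 irreducible complex representations are 1-dimensional. They are given by chi_k(m) = zeta_7^(k*m) for k = 0,...,6. Row orthogonality: sum_m chi_k(m) conj(chi_l(m)) = 7 * [k = l].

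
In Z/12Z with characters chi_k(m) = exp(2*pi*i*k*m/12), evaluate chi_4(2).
chi_4(2) = zeta_12^8 = exp(-2*I*pi/3)

Working: chi_4(2) = zeta_12^(4*2) = zeta_12^8. Since zeta_12^12 = 1, this equals zeta_12^8 = exp(2*pi*i*8/12) = exp(-2*I*pi/3).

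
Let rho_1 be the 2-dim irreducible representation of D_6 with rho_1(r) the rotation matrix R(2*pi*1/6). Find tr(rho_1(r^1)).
chi_{rho_1}(r^1) = 2*cos(2*pi*1*1/6) = 1

Explanation: rho_1(r^1) is rotation by angle 2*pi*1*1/6, whose trace is 2*cos(2*pi*1*1/6) = 1.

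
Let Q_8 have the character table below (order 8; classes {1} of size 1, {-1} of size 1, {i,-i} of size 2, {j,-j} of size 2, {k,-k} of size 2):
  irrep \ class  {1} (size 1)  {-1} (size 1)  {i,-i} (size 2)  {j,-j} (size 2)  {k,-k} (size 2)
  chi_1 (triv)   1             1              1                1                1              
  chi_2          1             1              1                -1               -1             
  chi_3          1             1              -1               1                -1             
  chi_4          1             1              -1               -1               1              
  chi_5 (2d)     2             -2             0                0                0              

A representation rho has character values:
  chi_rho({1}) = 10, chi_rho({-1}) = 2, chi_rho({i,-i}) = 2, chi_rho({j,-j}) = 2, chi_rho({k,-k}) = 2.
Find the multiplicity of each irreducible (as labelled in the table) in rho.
Multiplicities: chi_1: 3, chi_2: 1, chi_3: 1, chi_4: 1, chi_5: 2.

Justification: Use <chi_rho, chi> = (1/|G|) sum_C |C| * chi_rho(C) * conj(chi(C)) with |G| = 8 for each irreducible chi in the table:
  <chi_rho, chi_1> = (1/8)[1*(10)*conj(1) + 1*(2)*conj(1) + 2*(2)*conj(1) + 2*(2)*conj(1) + 2*(2)*conj(1)]
      = (1/8)[(10) + (2) + (4) + (4) + (4)] = 24/8 = 3
  <chi_rho, chi_2> = (1/8)[1*(10)*conj(1) + 1*(2)*conj(1) + 2*(2)*conj(1) + 2*(2)*conj(-1) + 2*(2)*conj(-1)]
      = (1/8)[(10) + (2) + (4) + (-4) + (-4)] = 8/8 = 1
  <chi_rho, chi_3> = (1/8)[1*(10)*conj(1) + 1*(2)*conj(1) + 2*(2)*conj(-1) + 2*(2)*conj(1) + 2*(2)*conj(-1)]
      = (1/8)[(10) + (2) + (-4) + (4) + (-4)] = 8/8 = 1
  <chi_rho, chi_4> = (1/8)[1*(10)*conj(1) + 1*(2)*conj(1) + 2*(2)*conj(-1) + 2*(2)*conj(-1) + 2*(2)*conj(1)]
      = (1/8)[(10) + (2) + (-4) + (-4) + (4)] = 8/8 = 1
  <chi_rho, chi_5> = (1/8)[1*(10)*conj(2) + 1*(2)*conj(-2) + 2*(2)*conj(0) + 2*(2)*conj(0) + 2*(2)*conj(0)]
      = (1/8)[(20) + (-4) + (0) + (0) + (0)] = 16/8 = 2
Dimension check: dim(rho) = sum (mult * dim) = 3*1 + 1*1 + 1*1 + 1*1 + 2*2 = 10 = chi_rho(e) = 10.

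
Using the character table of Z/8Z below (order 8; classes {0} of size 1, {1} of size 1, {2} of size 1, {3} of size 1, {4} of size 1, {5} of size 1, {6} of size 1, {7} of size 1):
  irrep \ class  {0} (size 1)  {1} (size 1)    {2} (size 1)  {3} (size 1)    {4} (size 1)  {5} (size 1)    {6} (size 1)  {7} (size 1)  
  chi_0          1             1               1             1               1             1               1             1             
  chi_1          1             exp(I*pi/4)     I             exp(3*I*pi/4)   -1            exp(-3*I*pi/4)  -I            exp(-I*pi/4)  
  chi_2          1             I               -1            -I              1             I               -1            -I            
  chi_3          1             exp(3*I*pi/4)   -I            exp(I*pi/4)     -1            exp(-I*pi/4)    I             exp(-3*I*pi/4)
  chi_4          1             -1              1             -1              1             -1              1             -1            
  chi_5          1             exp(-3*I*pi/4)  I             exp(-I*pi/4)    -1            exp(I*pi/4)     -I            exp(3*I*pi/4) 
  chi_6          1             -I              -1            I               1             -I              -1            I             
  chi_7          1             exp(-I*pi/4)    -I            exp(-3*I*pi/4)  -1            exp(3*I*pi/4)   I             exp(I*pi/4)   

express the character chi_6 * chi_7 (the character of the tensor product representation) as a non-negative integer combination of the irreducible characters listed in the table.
chi_6 tensor chi_7 = chi_5 (all other irreducibles have multiplicity 0).

The character of a tensor product is the pointwise product (chi_6 * chi_7)(C) = chi_6(C) * chi_7(C):
  {0}: (1)*(1), {1}: (-I)*(exp(-I*pi/4)), {2}: (-1)*(-I), {3}: (I)*(exp(-3*I*pi/4)), {4}: (1)*(-1), {5}: (-I)*(exp(3*I*pi/4)), {6}: (-1)*(I), {7}: (I)*(exp(I*pi/4))
so (chi_6 * chi_7) takes values
  {0} -> 1, {1} -> -exp(I*pi/4), {2} -> I, {3} -> exp(-I*pi/4), {4} -> -1, {5} -> -exp(-3*I*pi/4), {6} -> -I, {7} -> exp(3*I*pi/4).
Now take the inner product of this character with each irreducible chi from the table, <chi_6*chi_7, chi> = (1/8) sum_C |C| (chi_6*chi_7)(C) conj(chi(C)):
  <chi_6*chi_7, chi_0> = (1/8)[1*(1)*conj(1) + 1*(-exp(I*pi/4))*conj(1) + 1*(I)*conj(1) + 1*(exp(-I*pi/4))*conj(1) + 1*(-1)*conj(1) + 1*(-exp(-3*I*pi/4))*conj(1) + 1*(-I)*conj(1) + 1*(exp(3*I*pi/4))*conj(1)]
      = (1/8)[(1) + (-exp(I*pi/4)) + (I) + (exp(-I*pi/4)) + (-1) + (-exp(-3*I*pi/4)) + (-I) + (exp(3*I*pi/4))] = 0/8 = 0
  <chi_6*chi_7, chi_1> = (1/8)[1*(1)*conj(1) + 1*(-exp(I*pi/4))*conj(exp(I*pi/4)) + 1*(I)*conj(I) + 1*(exp(-I*pi/4))*conj(exp(3*I*pi/4)) + 1*(-1)*conj(-1) + 1*(-exp(-3*I*pi/4))*conj(exp(-3*I*pi/4)) + 1*(-I)*conj(-I) + 1*(exp(3*I*pi/4))*conj(exp(-I*pi/4))]
      = (1/8)[(1) + (-1) + (1) + (-1) + (1) + (-1) + (1) + (-1)] = 0/8 = 0
  <chi_6*chi_7, chi_2> = (1/8)[1*(1)*conj(1) + 1*(-exp(I*pi/4))*conj(I) + 1*(I)*conj(-1) + 1*(exp(-I*pi/4))*conj(-I) + 1*(-1)*conj(1) + 1*(-exp(-3*I*pi/4))*conj(I) + 1*(-I)*conj(-1) + 1*(exp(3*I*pi/4))*conj(-I)]
      = (1/8)[(1) + (exp(3*I*pi/4)) + (-I) + (exp(I*pi/4)) + (-1) + (exp(-I*pi/4)) + (I) + (exp(-3*I*pi/4))] = 0/8 = 0
  <chi_6*chi_7, chi_3> = (1/8)[1*(1)*conj(1) + 1*(-exp(I*pi/4))*conj(exp(3*I*pi/4)) + 1*(I)*conj(-I) + 1*(exp(-I*pi/4))*conj(exp(I*pi/4)) + 1*(-1)*conj(-1) + 1*(-exp(-3*I*pi/4))*conj(exp(-I*pi/4)) + 1*(-I)*conj(I) + 1*(exp(3*I*pi/4))*conj(exp(-3*I*pi/4))]
      = (1/8)[(1) + (I) + (-1) + (-I) + (1) + (I) + (-1) + (-I)] = 0/8 = 0
  <chi_6*chi_7, chi_4> = (1/8)[1*(1)*conj(1) + 1*(-exp(I*pi/4))*conj(-1) + 1*(I)*conj(1) + 1*(exp(-I*pi/4))*conj(-1) + 1*(-1)*conj(1) + 1*(-exp(-3*I*pi/4))*conj(-1) + 1*(-I)*conj(1) + 1*(exp(3*I*pi/4))*conj(-1)]
      = (1/8)[(1) + (exp(I*pi/4)) + (I) + (-exp(-I*pi/4)) + (-1) + (exp(-3*I*pi/4)) + (-I) + (-exp(3*I*pi/4))] = 0/8 = 0
  <chi_6*chi_7, chi_5> = (1/8)[1*(1)*conj(1) + 1*(-exp(I*pi/4))*conj(exp(-3*I*pi/4)) + 1*(I)*conj(I) + 1*(exp(-I*pi/4))*conj(exp(-I*pi/4)) + 1*(-1)*conj(-1) + 1*(-exp(-3*I*pi/4))*conj(exp(I*pi/4)) + 1*(-I)*conj(-I) + 1*(exp(3*I*pi/4))*conj(exp(3*I*pi/4))]
      = (1/8)[(1) + (1) + (1) + (1) + (1) + (1) + (1) + (1)] = 8/8 = 1
  <chi_6*chi_7, chi_6> = (1/8)[1*(1)*conj(1) + 1*(-exp(I*pi/4))*conj(-I) + 1*(I)*conj(-1) + 1*(exp(-I*pi/4))*conj(I) + 1*(-1)*conj(1) + 1*(-exp(-3*I*pi/4))*conj(-I) + 1*(-I)*conj(-1) + 1*(exp(3*I*pi/4))*conj(I)]
      = (1/8)[(1) + (-exp(3*I*pi/4)) + (-I) + (-exp(I*pi/4)) + (-1) + (-exp(-I*pi/4)) + (I) + (-exp(-3*I*pi/4))] = 0/8 = 0
  <chi_6*chi_7, chi_7> = (1/8)[1*(1)*conj(1) + 1*(-exp(I*pi/4))*conj(exp(-I*pi/4)) + 1*(I)*conj(-I) + 1*(exp(-I*pi/4))*conj(exp(-3*I*pi/4)) + 1*(-1)*conj(-1) + 1*(-exp(-3*I*pi/4))*conj(exp(3*I*pi/4)) + 1*(-I)*conj(I) + 1*(exp(3*I*pi/4))*conj(exp(I*pi/4))]
      = (1/8)[(1) + (-I) + (-1) + (I) + (1) + (-I) + (-1) + (I)] = 0/8 = 0
(Exp terms are combined using exp(i*s)*conj(exp(i*t)) = exp(i*(s-t)), and sums of them are collapsed using the identity that for every m > 1 the m distinct m-th roots of unity sum to 0, e.g. 1 + exp(2*I*pi/3) + exp(-2*I*pi/3) = 0.)
Hence the multiplicities are chi_5: 1. Dimension check: dim(chi_6)*dim(chi_7) = 1*1 = 1 and sum (mult * dim) = 1*1 = 1.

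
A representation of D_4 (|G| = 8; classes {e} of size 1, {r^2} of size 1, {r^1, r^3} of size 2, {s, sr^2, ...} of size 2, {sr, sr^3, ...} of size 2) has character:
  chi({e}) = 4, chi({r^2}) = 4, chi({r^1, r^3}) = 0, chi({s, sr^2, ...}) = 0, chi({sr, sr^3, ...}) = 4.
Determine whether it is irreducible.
Not irreducible (reducible): <chi, chi> = 8 > 1.

<chi, chi> = (1/|G|) sum_C |C| * |chi(C)|^2 = (1/8)[1*|4|^2 + 1*|4|^2 + 2*|0|^2 + 2*|0|^2 + 2*|4|^2]
  = (1/8)[(16) + (16) + (0) + (0) + (32)] = 64/8 = 8.
A character is irreducible iff <chi, chi> = 1, so this representation is reducible.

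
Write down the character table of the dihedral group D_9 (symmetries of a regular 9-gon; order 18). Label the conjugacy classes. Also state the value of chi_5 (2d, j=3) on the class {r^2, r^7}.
Conjugacy classes: {e} of size 1, {r^1, r^8} of size 2, {r^2, r^7} of size 2, {r^3, r^6} of size 2, {r^4, r^5} of size 2, {s, sr, ..., sr^8} of size 9.
Character table:
  irrep \ class              {e} (size 1)  {r^1, r^8} (size 2)  {r^2, r^7} (size 2)  {r^3, r^6} (size 2)  {r^4, r^5} (size 2)  {s, sr, ..., sr^8} (size 9)
  chi_1 (triv)               1             1                    1                    1                    1                    1                          
  chi_2 (sign: r->1, s->-1)  1             1                    1                    1                    1                    -1                         
  chi_3 (2d, j=1)            2             2*cos(2*pi/9)        2*cos(4*pi/9)        -1                   -2*cos(pi/9)         0                          
  chi_4 (2d, j=2)            2             2*cos(4*pi/9)        -2*cos(pi/9)         -1                   2*cos(2*pi/9)        0                          
  chi_5 (2d, j=3)            2             -1                   -1                   2                    -1                   0                          
  chi_6 (2d, j=4)            2             -2*cos(pi/9)         2*cos(2*pi/9)        -1                   2*cos(4*pi/9)        0                          

Spot check: chi_5 (2d, j=3) on {r^2, r^7} = -1.

Argument: D_9 has order 2*9 = 18 with 6 conjugacy classes, hence 6 irreducibles. Sum of squared dims 1 + 1 + 4 + 4 + 4 + 4 = 18 = |G|. Linear characters come from the abelianisation; the 2-dimensional irreps have character r^k -> 2*cos(2*pi*j*k/9), reflections -> 0.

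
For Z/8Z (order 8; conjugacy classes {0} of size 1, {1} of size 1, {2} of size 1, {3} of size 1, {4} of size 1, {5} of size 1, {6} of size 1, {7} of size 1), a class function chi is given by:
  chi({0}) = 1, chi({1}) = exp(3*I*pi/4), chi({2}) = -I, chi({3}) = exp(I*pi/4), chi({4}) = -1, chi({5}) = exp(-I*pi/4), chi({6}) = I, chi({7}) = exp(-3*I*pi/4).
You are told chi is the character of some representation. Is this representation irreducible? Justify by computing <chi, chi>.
Irreducible: <chi, chi> = 1.

Details: <chi, chi> = (1/|G|) sum_C |C| * |chi(C)|^2 = (1/8)[1*|1|^2 + 1*|exp(3*I*pi/4)|^2 + 1*|-I|^2 + 1*|exp(I*pi/4)|^2 + 1*|-1|^2 + 1*|exp(-I*pi/4)|^2 + 1*|I|^2 + 1*|exp(-3*I*pi/4)|^2]
  = (1/8)[(1) + (1) + (1) + (1) + (1) + (1) + (1) + (1)] = 8/8 = 1.
(Exp terms are combined using exp(i*s)*conj(exp(i*t)) = exp(i*(s-t)), and sums of them are collapsed using the identity that for every m > 1 the m distinct m-th roots of unity sum to 0, e.g. 1 + exp(2*I*pi/3) + exp(-2*I*pi/3) = 0.)
A character is irreducible iff <chi, chi> = 1, so this representation is irreducible.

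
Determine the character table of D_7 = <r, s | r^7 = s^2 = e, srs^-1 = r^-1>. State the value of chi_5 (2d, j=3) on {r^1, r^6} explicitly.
Conjugacy classes: {e} of size 1, {r^1, r^6} of size 2, {r^2, r^5} of size 2, {r^3, r^4} of size 2, {s, sr, ..., sr^6} of size 7.
Character table:
  irrep \ class              {e} (size 1)  {r^1, r^6} (size 2)  {r^2, r^5} (size 2)  {r^3, r^4} (size 2)  {s, sr, ..., sr^6} (size 7)
  chi_1 (triv)               1             1                    1                    1                    1                          
  chi_2 (sign: r->1, s->-1)  1             1                    1                    1                    -1                         
  chi_3 (2d, j=1)            2             2*cos(2*pi/7)        -2*cos(3*pi/7)       -2*cos(pi/7)         0                          
  chi_4 (2d, j=2)            2             -2*cos(3*pi/7)       -2*cos(pi/7)         2*cos(2*pi/7)        0                          
  chi_5 (2d, j=3)            2             -2*cos(pi/7)         2*cos(2*pi/7)        -2*cos(3*pi/7)       0                          

Spot check: chi_5 (2d, j=3) on {r^1, r^6} = -2*cos(pi/7).

D_7 has order 2*7 = 14 with 5 conjugacy classes, hence 5 irreducibles. Sum of squared dims 1 + 1 + 4 + 4 + 4 = 14 = |G|. Linear characters come from the abelianisation; the 2-dimensional irreps have character r^k -> 2*cos(2*pi*j*k/7), reflections -> 0.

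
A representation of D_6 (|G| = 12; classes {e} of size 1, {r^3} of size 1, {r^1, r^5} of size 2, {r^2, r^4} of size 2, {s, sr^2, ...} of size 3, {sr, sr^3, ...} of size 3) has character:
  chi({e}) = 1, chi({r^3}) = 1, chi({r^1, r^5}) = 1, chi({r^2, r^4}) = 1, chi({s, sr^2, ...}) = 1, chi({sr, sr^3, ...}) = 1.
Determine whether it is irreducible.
Irreducible: <chi, chi> = 1.

Derivation: <chi, chi> = (1/|G|) sum_C |C| * |chi(C)|^2 = (1/12)[1*|1|^2 + 1*|1|^2 + 2*|1|^2 + 2*|1|^2 + 3*|1|^2 + 3*|1|^2]
  = (1/12)[(1) + (1) + (2) + (2) + (3) + (3)] = 12/12 = 1.
A character is irreducible iff <chi, chi> = 1, so this representation is irreducible.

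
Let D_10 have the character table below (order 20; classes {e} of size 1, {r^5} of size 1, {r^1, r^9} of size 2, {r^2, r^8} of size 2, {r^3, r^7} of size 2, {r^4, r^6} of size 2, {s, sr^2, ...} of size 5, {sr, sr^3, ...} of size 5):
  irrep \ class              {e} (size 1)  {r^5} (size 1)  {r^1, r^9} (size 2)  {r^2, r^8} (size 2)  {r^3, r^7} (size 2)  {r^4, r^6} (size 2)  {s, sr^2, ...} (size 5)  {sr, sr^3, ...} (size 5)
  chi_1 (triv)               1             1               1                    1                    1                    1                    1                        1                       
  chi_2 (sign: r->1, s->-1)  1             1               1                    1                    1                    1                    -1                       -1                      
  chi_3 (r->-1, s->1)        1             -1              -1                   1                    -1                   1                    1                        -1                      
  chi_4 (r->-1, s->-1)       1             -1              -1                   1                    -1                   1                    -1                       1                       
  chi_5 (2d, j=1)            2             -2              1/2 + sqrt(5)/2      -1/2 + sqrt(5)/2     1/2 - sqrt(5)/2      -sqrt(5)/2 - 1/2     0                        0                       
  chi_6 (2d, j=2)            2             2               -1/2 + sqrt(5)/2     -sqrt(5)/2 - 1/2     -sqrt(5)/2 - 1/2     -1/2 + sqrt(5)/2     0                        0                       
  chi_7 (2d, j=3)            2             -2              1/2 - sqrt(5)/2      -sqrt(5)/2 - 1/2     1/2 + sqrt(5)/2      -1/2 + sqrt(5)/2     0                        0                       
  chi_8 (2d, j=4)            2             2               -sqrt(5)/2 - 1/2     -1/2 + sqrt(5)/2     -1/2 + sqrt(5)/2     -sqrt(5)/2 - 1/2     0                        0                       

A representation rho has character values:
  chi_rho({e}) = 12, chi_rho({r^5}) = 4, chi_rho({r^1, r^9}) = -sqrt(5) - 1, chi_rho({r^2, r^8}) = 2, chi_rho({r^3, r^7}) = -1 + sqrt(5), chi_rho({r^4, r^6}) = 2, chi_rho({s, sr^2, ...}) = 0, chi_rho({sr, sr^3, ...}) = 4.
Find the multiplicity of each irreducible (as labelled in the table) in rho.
Multiplicities: chi_1: 2, chi_2: 0, chi_3: 0, chi_4: 2, chi_5: 0, chi_6: 1, chi_7: 1, chi_8: 2.

Argument: Use <chi_rho, chi> = (1/|G|) sum_C |C| * chi_rho(C) * conj(chi(C)) with |G| = 20 for each irreducible chi in the table:
  <chi_rho, chi_1> = (1/20)[1*(12)*conj(1) + 1*(4)*conj(1) + 2*(-sqrt(5) - 1)*conj(1) + 2*(2)*conj(1) + 2*(-1 + sqrt(5))*conj(1) + 2*(2)*conj(1) + 5*(0)*conj(1) + 5*(4)*conj(1)]
      = (1/20)[(12) + (4) + (-2*sqrt(5) - 2) + (4) + (-2 + 2*sqrt(5)) + (4) + (0) + (20)] = 40/20 = 2
  <chi_rho, chi_2> = (1/20)[1*(12)*conj(1) + 1*(4)*conj(1) + 2*(-sqrt(5) - 1)*conj(1) + 2*(2)*conj(1) + 2*(-1 + sqrt(5))*conj(1) + 2*(2)*conj(1) + 5*(0)*conj(-1) + 5*(4)*conj(-1)]
      = (1/20)[(12) + (4) + (-2*sqrt(5) - 2) + (4) + (-2 + 2*sqrt(5)) + (4) + (0) + (-20)] = 0/20 = 0
  <chi_rho, chi_3> = (1/20)[1*(12)*conj(1) + 1*(4)*conj(-1) + 2*(-sqrt(5) - 1)*conj(-1) + 2*(2)*conj(1) + 2*(-1 + sqrt(5))*conj(-1) + 2*(2)*conj(1) + 5*(0)*conj(1) + 5*(4)*conj(-1)]
      = (1/20)[(12) + (-4) + (2 + 2*sqrt(5)) + (4) + (2 - 2*sqrt(5)) + (4) + (0) + (-20)] = 0/20 = 0
  <chi_rho, chi_4> = (1/20)[1*(12)*conj(1) + 1*(4)*conj(-1) + 2*(-sqrt(5) - 1)*conj(-1) + 2*(2)*conj(1) + 2*(-1 + sqrt(5))*conj(-1) + 2*(2)*conj(1) + 5*(0)*conj(-1) + 5*(4)*conj(1)]
      = (1/20)[(12) + (-4) + (2 + 2*sqrt(5)) + (4) + (2 - 2*sqrt(5)) + (4) + (0) + (20)] = 40/20 = 2
  <chi_rho, chi_5> = (1/20)[1*(12)*conj(2) + 1*(4)*conj(-2) + 2*(-sqrt(5) - 1)*conj(1/2 + sqrt(5)/2) + 2*(2)*conj(-1/2 + sqrt(5)/2) + 2*(-1 + sqrt(5))*conj(1/2 - sqrt(5)/2) + 2*(2)*conj(-sqrt(5)/2 - 1/2) + 5*(0)*conj(0) + 5*(4)*conj(0)]
      = (1/20)[(24) + (-8) + (-6 - 2*sqrt(5)) + (-2 + 2*sqrt(5)) + (-6 + 2*sqrt(5)) + (-2*sqrt(5) - 2) + (0) + (0)] = 0/20 = 0
  <chi_rho, chi_6> = (1/20)[1*(12)*conj(2) + 1*(4)*conj(2) + 2*(-sqrt(5) - 1)*conj(-1/2 + sqrt(5)/2) + 2*(2)*conj(-sqrt(5)/2 - 1/2) + 2*(-1 + sqrt(5))*conj(-sqrt(5)/2 - 1/2) + 2*(2)*conj(-1/2 + sqrt(5)/2) + 5*(0)*conj(0) + 5*(4)*conj(0)]
      = (1/20)[(24) + (8) + (-4) + (-2*sqrt(5) - 2) + (-4) + (-2 + 2*sqrt(5)) + (0) + (0)] = 20/20 = 1
  <chi_rho, chi_7> = (1/20)[1*(12)*conj(2) + 1*(4)*conj(-2) + 2*(-sqrt(5) - 1)*conj(1/2 - sqrt(5)/2) + 2*(2)*conj(-sqrt(5)/2 - 1/2) + 2*(-1 + sqrt(5))*conj(1/2 + sqrt(5)/2) + 2*(2)*conj(-1/2 + sqrt(5)/2) + 5*(0)*conj(0) + 5*(4)*conj(0)]
      = (1/20)[(24) + (-8) + (4) + (-2*sqrt(5) - 2) + (4) + (-2 + 2*sqrt(5)) + (0) + (0)] = 20/20 = 1
  <chi_rho, chi_8> = (1/20)[1*(12)*conj(2) + 1*(4)*conj(2) + 2*(-sqrt(5) - 1)*conj(-sqrt(5)/2 - 1/2) + 2*(2)*conj(-1/2 + sqrt(5)/2) + 2*(-1 + sqrt(5))*conj(-1/2 + sqrt(5)/2) + 2*(2)*conj(-sqrt(5)/2 - 1/2) + 5*(0)*conj(0) + 5*(4)*conj(0)]
      = (1/20)[(24) + (8) + (2*sqrt(5) + 6) + (-2 + 2*sqrt(5)) + (6 - 2*sqrt(5)) + (-2*sqrt(5) - 2) + (0) + (0)] = 40/20 = 2
Dimension check: dim(rho) = sum (mult * dim) = 2*1 + 0*1 + 0*1 + 2*1 + 0*2 + 1*2 + 1*2 + 2*2 = 12 = chi_rho(e) = 12.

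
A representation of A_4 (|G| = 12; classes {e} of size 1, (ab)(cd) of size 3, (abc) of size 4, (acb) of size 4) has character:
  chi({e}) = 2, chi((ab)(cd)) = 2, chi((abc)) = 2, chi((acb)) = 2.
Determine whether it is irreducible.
Not irreducible (reducible): <chi, chi> = 4 > 1.

Argument: <chi, chi> = (1/|G|) sum_C |C| * |chi(C)|^2 = (1/12)[1*|2|^2 + 3*|2|^2 + 4*|2|^2 + 4*|2|^2]
  = (1/12)[(4) + (12) + (16) + (16)] = 48/12 = 4.
(Exp terms are combined using exp(i*s)*conj(exp(i*t)) = exp(i*(s-t)), and sums of them are collapsed using the identity that for every m > 1 the m distinct m-th roots of unity sum to 0, e.g. 1 + exp(2*I*pi/3) + exp(-2*I*pi/3) = 0.)
A character is irreducible iff <chi, chi> = 1, so this representation is reducible.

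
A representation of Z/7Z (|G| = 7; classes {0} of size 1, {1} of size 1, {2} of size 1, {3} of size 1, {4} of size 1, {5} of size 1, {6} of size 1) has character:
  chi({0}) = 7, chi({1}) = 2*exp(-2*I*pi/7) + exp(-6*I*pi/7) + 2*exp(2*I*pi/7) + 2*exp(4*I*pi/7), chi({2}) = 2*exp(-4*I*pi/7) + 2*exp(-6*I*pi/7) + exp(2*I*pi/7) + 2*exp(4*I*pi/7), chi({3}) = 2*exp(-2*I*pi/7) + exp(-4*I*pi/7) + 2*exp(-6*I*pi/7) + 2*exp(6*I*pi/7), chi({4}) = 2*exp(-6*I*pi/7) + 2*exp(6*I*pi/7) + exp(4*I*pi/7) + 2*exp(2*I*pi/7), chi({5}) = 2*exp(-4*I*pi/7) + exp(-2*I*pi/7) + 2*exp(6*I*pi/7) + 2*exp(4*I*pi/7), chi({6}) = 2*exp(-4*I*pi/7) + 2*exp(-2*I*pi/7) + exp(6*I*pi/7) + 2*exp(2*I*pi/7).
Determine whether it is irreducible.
Not irreducible (reducible): <chi, chi> = 13 > 1.

Why: <chi, chi> = (1/|G|) sum_C |C| * |chi(C)|^2 = (1/7)[1*|7|^2 + 1*|2*exp(-2*I*pi/7) + exp(-6*I*pi/7) + 2*exp(2*I*pi/7) + 2*exp(4*I*pi/7)|^2 + 1*|2*exp(-4*I*pi/7) + 2*exp(-6*I*pi/7) + exp(2*I*pi/7) + 2*exp(4*I*pi/7)|^2 + 1*|2*exp(-2*I*pi/7) + exp(-4*I*pi/7) + 2*exp(-6*I*pi/7) + 2*exp(6*I*pi/7)|^2 + 1*|2*exp(-6*I*pi/7) + 2*exp(6*I*pi/7) + exp(4*I*pi/7) + 2*exp(2*I*pi/7)|^2 + 1*|2*exp(-4*I*pi/7) + exp(-2*I*pi/7) + 2*exp(6*I*pi/7) + 2*exp(4*I*pi/7)|^2 + 1*|2*exp(-4*I*pi/7) + 2*exp(-2*I*pi/7) + exp(6*I*pi/7) + 2*exp(2*I*pi/7)|^2]
  = (1/7)[(49) + (13 + 8*exp(-4*I*pi/7) + 4*exp(-2*I*pi/7) + 6*exp(-6*I*pi/7) + 6*exp(6*I*pi/7) + 4*exp(2*I*pi/7) + 8*exp(4*I*pi/7)) + (13 + 6*exp(-2*I*pi/7) + 4*exp(-4*I*pi/7) + 8*exp(-6*I*pi/7) + 8*exp(6*I*pi/7) + 4*exp(4*I*pi/7) + 6*exp(2*I*pi/7)) + (13 + 8*exp(-2*I*pi/7) + 6*exp(-4*I*pi/7) + 4*exp(-6*I*pi/7) + 4*exp(6*I*pi/7) + 6*exp(4*I*pi/7) + 8*exp(2*I*pi/7)) + (13 + 8*exp(-2*I*pi/7) + 6*exp(-4*I*pi/7) + 4*exp(-6*I*pi/7) + 4*exp(6*I*pi/7) + 6*exp(4*I*pi/7) + 8*exp(2*I*pi/7)) + (13 + 6*exp(-2*I*pi/7) + 4*exp(-4*I*pi/7) + 8*exp(-6*I*pi/7) + 8*exp(6*I*pi/7) + 4*exp(4*I*pi/7) + 6*exp(2*I*pi/7)) + (13 + 8*exp(-4*I*pi/7) + 4*exp(-2*I*pi/7) + 6*exp(-6*I*pi/7) + 6*exp(6*I*pi/7) + 4*exp(2*I*pi/7) + 8*exp(4*I*pi/7))] = 91/7 = 13.
(Exp terms are combined using exp(i*s)*conj(exp(i*t)) = exp(i*(s-t)), and sums of them are collapsed using the identity that for every m > 1 the m distinct m-th roots of unity sum to 0, e.g. 1 + exp(2*I*pi/3) + exp(-2*I*pi/3) = 0.)
A character is irreducible iff <chi, chi> = 1, so this representation is reducible.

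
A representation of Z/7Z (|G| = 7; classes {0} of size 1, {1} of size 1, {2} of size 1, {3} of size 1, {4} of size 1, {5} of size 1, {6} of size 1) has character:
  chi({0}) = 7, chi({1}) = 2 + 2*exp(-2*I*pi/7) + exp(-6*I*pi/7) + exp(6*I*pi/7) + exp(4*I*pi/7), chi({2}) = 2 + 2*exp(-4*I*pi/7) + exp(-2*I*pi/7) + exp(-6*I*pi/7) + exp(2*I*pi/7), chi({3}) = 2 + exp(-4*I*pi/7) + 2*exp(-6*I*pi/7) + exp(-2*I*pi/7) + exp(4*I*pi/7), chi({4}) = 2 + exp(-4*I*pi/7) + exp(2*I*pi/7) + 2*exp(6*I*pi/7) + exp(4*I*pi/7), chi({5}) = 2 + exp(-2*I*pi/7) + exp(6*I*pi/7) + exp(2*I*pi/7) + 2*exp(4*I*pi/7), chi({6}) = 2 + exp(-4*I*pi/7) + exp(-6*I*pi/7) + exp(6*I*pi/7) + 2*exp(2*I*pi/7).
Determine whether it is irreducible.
Not irreducible (reducible): <chi, chi> = 11 > 1.

Working: <chi, chi> = (1/|G|) sum_C |C| * |chi(C)|^2 = (1/7)[1*|7|^2 + 1*|2 + 2*exp(-2*I*pi/7) + exp(-6*I*pi/7) + exp(6*I*pi/7) + exp(4*I*pi/7)|^2 + 1*|2 + 2*exp(-4*I*pi/7) + exp(-2*I*pi/7) + exp(-6*I*pi/7) + exp(2*I*pi/7)|^2 + 1*|2 + exp(-4*I*pi/7) + 2*exp(-6*I*pi/7) + exp(-2*I*pi/7) + exp(4*I*pi/7)|^2 + 1*|2 + exp(-4*I*pi/7) + exp(2*I*pi/7) + 2*exp(6*I*pi/7) + exp(4*I*pi/7)|^2 + 1*|2 + exp(-2*I*pi/7) + exp(6*I*pi/7) + exp(2*I*pi/7) + 2*exp(4*I*pi/7)|^2 + 1*|2 + exp(-4*I*pi/7) + exp(-6*I*pi/7) + exp(6*I*pi/7) + 2*exp(2*I*pi/7)|^2]
  = (1/7)[(49) + (11 + 5*exp(-4*I*pi/7) + 6*exp(-2*I*pi/7) + 8*exp(-6*I*pi/7) + 8*exp(6*I*pi/7) + 6*exp(2*I*pi/7) + 5*exp(4*I*pi/7)) + (11 + 8*exp(-2*I*pi/7) + 6*exp(-4*I*pi/7) + 5*exp(-6*I*pi/7) + 5*exp(6*I*pi/7) + 6*exp(4*I*pi/7) + 8*exp(2*I*pi/7)) + (11 + 8*exp(-4*I*pi/7) + 5*exp(-2*I*pi/7) + 6*exp(-6*I*pi/7) + 6*exp(6*I*pi/7) + 5*exp(2*I*pi/7) + 8*exp(4*I*pi/7)) + (11 + 8*exp(-4*I*pi/7) + 5*exp(-2*I*pi/7) + 6*exp(-6*I*pi/7) + 6*exp(6*I*pi/7) + 5*exp(2*I*pi/7) + 8*exp(4*I*pi/7)) + (11 + 8*exp(-2*I*pi/7) + 6*exp(-4*I*pi/7) + 5*exp(-6*I*pi/7) + 5*exp(6*I*pi/7) + 6*exp(4*I*pi/7) + 8*exp(2*I*pi/7)) + (11 + 5*exp(-4*I*pi/7) + 6*exp(-2*I*pi/7) + 8*exp(-6*I*pi/7) + 8*exp(6*I*pi/7) + 6*exp(2*I*pi/7) + 5*exp(4*I*pi/7))] = 77/7 = 11.
(Exp terms are combined using exp(i*s)*conj(exp(i*t)) = exp(i*(s-t)), and sums of them are collapsed using the identity that for every m > 1 the m distinct m-th roots of unity sum to 0, e.g. 1 + exp(2*I*pi/3) + exp(-2*I*pi/3) = 0.)
A character is irreducible iff <chi, chi> = 1, so this representation is reducible.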